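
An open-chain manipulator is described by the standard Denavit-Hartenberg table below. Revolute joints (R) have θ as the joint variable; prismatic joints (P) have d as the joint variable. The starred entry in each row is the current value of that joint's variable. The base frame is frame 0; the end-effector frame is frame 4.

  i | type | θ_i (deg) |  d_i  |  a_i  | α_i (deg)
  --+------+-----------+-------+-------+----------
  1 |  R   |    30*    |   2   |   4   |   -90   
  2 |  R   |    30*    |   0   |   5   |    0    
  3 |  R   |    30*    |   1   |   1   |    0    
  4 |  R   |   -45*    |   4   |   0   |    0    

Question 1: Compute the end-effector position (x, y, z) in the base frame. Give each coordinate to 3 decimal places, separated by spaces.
after link 1: o_1 = (3.4641, 2.0000, 2.0000)
after link 2: o_2 = (7.2141, 4.1651, -0.5000)
after link 3: o_3 = (7.1471, 5.2811, -1.3660)
after link 4: o_4 = (5.1471, 8.7452, -1.3660)

5.147 8.745 -1.366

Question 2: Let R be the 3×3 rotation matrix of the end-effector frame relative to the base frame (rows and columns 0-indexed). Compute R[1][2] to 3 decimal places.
End-effector z-axis (col 2 of R) = (-0.5000,0.8660,0.0000)
R[1][2] = 0.8660

0.866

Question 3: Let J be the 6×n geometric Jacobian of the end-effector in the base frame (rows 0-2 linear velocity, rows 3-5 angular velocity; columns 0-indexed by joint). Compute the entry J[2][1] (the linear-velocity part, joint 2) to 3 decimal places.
axis z_1 = (-0.5000,0.8660,0.0000); lever o_n−o_1 = (1.6830,6.7452,-3.3660)
cross product → J_v[:, 1] = (-2.9151,-1.6830,-4.8301)
J_ω[:, 1] = z_1
entry J[2][1] = -4.8301

-4.830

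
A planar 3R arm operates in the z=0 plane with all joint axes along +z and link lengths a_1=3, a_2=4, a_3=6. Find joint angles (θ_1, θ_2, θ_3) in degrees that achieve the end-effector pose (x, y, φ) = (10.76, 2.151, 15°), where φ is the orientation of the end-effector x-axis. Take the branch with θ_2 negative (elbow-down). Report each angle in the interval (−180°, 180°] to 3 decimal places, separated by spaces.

wrist centre = target − a_3·(cos φ, sin φ) = (4.9644, 0.5981)
cos θ_2 = (25.0034−3²−4²)/(2·3·4) = 0.0001; θ_2 = -89.9918° (elbow-down)
β = atan2(0.5981,4.9644) = 6.8695°; ψ = atan2(-4.0000,3.0006) = -53.1249°
θ_1 = β − ψ = 59.9944°
θ_3 = φ − θ_1 − θ_2 = 44.9974° (wrapped to (-180°,180°])

59.994 -89.992 44.997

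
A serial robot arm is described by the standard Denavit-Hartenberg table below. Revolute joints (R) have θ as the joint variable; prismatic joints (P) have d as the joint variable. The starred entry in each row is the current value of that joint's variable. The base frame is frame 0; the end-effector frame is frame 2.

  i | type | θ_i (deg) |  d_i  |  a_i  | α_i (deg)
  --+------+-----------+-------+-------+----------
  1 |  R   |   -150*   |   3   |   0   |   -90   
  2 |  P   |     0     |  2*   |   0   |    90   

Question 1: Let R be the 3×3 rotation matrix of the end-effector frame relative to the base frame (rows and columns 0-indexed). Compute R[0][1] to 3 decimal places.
End-effector y-axis (col 1 of R) = (0.5000,-0.8660,0.0000)
R[0][1] = 0.5000

0.500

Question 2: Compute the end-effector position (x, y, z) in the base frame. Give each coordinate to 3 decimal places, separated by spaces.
1.000 -1.732 3.000

after link 1: o_1 = (0.0000, 0.0000, 3.0000)
after link 2: o_2 = (1.0000, -1.7321, 3.0000)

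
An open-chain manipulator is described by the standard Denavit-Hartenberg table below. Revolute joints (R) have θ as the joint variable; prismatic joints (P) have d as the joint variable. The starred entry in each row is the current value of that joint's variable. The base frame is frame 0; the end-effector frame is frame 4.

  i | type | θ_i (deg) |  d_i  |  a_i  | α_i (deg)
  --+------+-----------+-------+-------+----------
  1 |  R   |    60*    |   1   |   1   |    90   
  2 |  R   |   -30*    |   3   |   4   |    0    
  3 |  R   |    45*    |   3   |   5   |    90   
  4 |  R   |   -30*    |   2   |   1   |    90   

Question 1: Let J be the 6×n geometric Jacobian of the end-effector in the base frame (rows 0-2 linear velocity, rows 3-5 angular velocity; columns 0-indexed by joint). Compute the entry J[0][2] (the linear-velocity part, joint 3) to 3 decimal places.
0.207

axis z_2 = (0.8660,-0.5000,0.0000); lever o_n−o_2 = (5.2570,4.1053,-0.4136)
cross product → J_v[:, 2] = (0.2068,0.3582,6.1838)
J_ω[:, 2] = z_2
entry J[0][2] = 0.2068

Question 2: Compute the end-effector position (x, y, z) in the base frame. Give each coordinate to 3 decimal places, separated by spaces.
after link 1: o_1 = (0.5000, 0.8660, 1.0000)
after link 2: o_2 = (4.8301, 2.3660, -1.0000)
after link 3: o_3 = (9.8430, 5.0486, 0.2941)
after link 4: o_4 = (10.0871, 6.4713, -1.4136)

10.087 6.471 -1.414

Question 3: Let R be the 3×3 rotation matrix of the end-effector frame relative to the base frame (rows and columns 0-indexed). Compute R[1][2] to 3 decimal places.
0.015

End-effector z-axis (col 2 of R) = (-0.9915,0.0148,-0.1294)
R[1][2] = 0.0148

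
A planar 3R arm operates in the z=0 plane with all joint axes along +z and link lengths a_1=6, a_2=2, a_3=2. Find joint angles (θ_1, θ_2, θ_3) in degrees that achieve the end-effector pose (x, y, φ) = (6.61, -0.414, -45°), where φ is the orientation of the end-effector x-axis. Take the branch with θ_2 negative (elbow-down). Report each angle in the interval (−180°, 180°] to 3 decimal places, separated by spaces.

wrist centre = target − a_3·(cos φ, sin φ) = (5.1958, 1.0002)
cos θ_2 = (27.9966−6²−2²)/(2·6·2) = -0.5001; θ_2 = -120.0093° (elbow-down)
β = atan2(1.0002,5.1958) = 10.8964°; ψ = atan2(-1.7319,4.9997) = -19.1059°
θ_1 = β − ψ = 30.0024°
θ_3 = φ − θ_1 − θ_2 = 45.0070° (wrapped to (-180°,180°])

30.002 -120.009 45.007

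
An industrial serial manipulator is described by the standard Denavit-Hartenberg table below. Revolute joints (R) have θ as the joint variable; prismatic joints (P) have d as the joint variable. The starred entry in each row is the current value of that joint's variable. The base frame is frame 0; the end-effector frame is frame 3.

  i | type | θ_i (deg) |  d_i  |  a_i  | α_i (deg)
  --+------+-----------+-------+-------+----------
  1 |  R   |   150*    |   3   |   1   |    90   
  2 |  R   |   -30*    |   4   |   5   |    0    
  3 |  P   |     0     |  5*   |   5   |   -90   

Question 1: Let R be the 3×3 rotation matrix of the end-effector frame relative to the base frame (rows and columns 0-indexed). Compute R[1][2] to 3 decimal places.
End-effector z-axis (col 2 of R) = (-0.4330,0.2500,0.8660)
R[1][2] = 0.2500

0.250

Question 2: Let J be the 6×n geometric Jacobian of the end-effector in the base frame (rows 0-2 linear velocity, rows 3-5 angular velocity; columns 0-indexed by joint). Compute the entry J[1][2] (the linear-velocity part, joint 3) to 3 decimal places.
0.866

prismatic axis z_2 = (0.5000,0.8660,0.0000)
J_v[:, 2] = z_2; J_ω[:, 2] = (0,0,0)
entry J[1][2] = 0.8660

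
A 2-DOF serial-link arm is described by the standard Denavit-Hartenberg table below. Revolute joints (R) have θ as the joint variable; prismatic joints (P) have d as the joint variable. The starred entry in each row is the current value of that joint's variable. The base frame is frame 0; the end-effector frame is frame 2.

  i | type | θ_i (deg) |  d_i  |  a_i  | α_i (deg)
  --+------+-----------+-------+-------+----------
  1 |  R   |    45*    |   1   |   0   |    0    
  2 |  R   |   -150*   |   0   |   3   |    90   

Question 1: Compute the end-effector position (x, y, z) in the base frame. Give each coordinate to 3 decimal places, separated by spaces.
-0.776 -2.898 1.000

after link 1: o_1 = (0.0000, 0.0000, 1.0000)
after link 2: o_2 = (-0.7765, -2.8978, 1.0000)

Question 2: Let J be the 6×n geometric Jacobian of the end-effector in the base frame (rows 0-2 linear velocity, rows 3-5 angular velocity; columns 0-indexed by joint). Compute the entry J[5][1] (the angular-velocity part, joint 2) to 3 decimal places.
axis z_1 = (0.0000,0.0000,1.0000); lever o_n−o_1 = (-0.7765,-2.8978,0.0000)
cross product → J_v[:, 1] = (2.8978,-0.7765,0.0000)
J_ω[:, 1] = z_1
entry J[5][1] = 1.0000

1.000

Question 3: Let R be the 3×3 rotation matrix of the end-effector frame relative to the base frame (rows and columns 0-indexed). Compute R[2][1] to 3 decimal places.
End-effector y-axis (col 1 of R) = (0.0000,-0.0000,1.0000)
R[2][1] = 1.0000

1.000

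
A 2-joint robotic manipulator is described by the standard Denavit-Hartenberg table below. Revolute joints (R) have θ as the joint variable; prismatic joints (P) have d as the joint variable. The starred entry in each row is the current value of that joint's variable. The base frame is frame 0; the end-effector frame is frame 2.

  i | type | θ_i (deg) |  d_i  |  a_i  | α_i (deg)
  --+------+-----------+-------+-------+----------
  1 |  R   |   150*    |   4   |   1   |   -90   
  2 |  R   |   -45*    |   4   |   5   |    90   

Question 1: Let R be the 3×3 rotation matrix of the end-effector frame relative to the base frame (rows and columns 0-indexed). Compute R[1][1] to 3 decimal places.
End-effector y-axis (col 1 of R) = (-0.5000,-0.8660,0.0000)
R[1][1] = -0.8660

-0.866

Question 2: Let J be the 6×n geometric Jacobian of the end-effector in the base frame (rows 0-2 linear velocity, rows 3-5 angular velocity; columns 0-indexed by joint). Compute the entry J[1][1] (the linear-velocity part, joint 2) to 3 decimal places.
1.768

axis z_1 = (-0.5000,-0.8660,0.0000); lever o_n−o_1 = (-5.0619,-1.6963,3.5355)
cross product → J_v[:, 1] = (-3.0619,1.7678,-3.5355)
J_ω[:, 1] = z_1
entry J[1][1] = 1.7678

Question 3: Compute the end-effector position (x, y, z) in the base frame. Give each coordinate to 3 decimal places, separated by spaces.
after link 1: o_1 = (-0.8660, 0.5000, 4.0000)
after link 2: o_2 = (-5.9279, -1.1963, 7.5355)

-5.928 -1.196 7.536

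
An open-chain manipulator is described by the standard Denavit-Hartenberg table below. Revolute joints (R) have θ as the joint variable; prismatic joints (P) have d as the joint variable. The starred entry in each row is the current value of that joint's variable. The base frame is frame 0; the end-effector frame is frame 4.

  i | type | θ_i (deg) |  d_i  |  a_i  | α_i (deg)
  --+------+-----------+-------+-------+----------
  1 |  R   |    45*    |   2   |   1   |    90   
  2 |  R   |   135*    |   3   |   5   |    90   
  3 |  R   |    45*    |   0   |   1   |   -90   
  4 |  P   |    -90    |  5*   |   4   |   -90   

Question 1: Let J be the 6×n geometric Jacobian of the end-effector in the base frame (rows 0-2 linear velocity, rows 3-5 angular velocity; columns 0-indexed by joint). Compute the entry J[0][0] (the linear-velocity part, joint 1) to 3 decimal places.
axis z_0 = ẑ; lever o_n−o_0 = (6.7426,-3.5000,6.3640)
cross product → J_v[:, 0] = (3.5000,6.7426,-0.0000)
J_ω[:, 0] = z_0
entry J[0][0] = 3.5000

3.500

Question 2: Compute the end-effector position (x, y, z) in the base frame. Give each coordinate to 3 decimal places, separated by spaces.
6.743 -3.500 6.364

after link 1: o_1 = (0.7071, 0.7071, 2.0000)
after link 2: o_2 = (0.3284, -3.9142, 5.5355)
after link 3: o_3 = (0.4749, -4.7678, 6.0355)
after link 4: o_4 = (6.7426, -3.5000, 6.3640)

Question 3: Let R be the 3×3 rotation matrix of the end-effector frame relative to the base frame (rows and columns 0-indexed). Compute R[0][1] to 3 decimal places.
-0.854

End-effector y-axis (col 1 of R) = (-0.8536,0.1464,0.5000)
R[0][1] = -0.8536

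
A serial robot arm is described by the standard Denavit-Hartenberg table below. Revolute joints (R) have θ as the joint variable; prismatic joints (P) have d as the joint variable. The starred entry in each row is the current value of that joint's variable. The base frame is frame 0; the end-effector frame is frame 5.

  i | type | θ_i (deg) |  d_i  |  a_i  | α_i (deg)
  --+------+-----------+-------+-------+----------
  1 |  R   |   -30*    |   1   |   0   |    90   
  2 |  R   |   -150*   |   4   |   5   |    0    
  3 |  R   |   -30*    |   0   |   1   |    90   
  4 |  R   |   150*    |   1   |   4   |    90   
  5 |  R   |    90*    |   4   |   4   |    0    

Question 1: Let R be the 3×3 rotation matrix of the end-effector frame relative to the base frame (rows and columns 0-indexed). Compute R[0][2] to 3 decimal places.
End-effector z-axis (col 2 of R) = (-0.8660,-0.5000,0.0000)
R[0][2] = -0.8660

-0.866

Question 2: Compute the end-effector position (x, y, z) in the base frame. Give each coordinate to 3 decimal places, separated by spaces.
after link 1: o_1 = (0.0000, 0.0000, 1.0000)
after link 2: o_2 = (-5.7500, -1.2990, -1.5000)
after link 3: o_3 = (-6.6160, -0.7990, -1.5000)
after link 4: o_4 = (-4.6160, -4.2631, -0.5000)
after link 5: o_5 = (-8.0801, -6.2631, 3.5000)

-8.080 -6.263 3.500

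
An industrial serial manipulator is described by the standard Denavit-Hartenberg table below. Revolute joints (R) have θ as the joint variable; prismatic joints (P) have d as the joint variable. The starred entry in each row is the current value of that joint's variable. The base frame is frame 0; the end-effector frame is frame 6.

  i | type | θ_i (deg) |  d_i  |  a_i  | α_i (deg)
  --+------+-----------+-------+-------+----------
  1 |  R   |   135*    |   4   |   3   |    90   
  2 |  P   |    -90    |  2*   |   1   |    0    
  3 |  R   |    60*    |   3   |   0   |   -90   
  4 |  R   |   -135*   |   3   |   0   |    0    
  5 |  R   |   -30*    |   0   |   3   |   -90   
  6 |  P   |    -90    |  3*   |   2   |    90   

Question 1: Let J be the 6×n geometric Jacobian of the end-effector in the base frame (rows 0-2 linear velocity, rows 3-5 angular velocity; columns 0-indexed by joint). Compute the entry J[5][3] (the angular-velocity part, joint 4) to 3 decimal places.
axis z_3 = (-0.3536,0.3536,0.8660); lever o_n−o_3 = (2.1293,3.0668,5.3908)
cross product → J_v[:, 3] = (-0.7500,3.7500,-1.8371)
J_ω[:, 3] = z_3
entry J[5][3] = 0.8660

0.866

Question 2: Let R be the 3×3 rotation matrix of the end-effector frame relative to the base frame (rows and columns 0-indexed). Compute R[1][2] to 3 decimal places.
End-effector z-axis (col 2 of R) = (-0.7745,0.4085,-0.4830)
R[1][2] = 0.4085

0.408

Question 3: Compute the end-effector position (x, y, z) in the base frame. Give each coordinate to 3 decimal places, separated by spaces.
after link 1: o_1 = (-2.1213, 2.1213, 4.0000)
after link 2: o_2 = (-0.7071, 3.5355, 3.0000)
after link 3: o_3 = (1.4142, 5.6569, 3.0000)
after link 4: o_4 = (0.3536, 6.7175, 5.5981)
after link 5: o_5 = (2.6771, 5.4920, 7.0470)
after link 6: o_6 = (3.5436, 8.7237, 8.3908)

3.544 8.724 8.391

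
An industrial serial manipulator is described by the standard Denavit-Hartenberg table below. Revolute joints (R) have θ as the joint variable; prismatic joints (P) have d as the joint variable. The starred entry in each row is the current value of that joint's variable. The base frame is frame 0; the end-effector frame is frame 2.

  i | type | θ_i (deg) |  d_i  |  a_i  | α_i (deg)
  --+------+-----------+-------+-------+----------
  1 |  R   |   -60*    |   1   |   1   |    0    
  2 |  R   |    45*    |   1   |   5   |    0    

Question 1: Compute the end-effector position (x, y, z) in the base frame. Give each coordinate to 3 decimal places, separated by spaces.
5.330 -2.160 2.000

after link 1: o_1 = (0.5000, -0.8660, 1.0000)
after link 2: o_2 = (5.3296, -2.1601, 2.0000)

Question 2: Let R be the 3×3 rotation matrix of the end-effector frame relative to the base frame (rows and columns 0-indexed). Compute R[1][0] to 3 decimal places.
End-effector x-axis (col 0 of R) = (0.9659,-0.2588,0.0000)
R[1][0] = -0.2588

-0.259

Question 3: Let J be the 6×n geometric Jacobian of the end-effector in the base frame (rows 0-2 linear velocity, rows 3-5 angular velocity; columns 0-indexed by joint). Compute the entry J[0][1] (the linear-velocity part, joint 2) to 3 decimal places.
axis z_1 = (0.0000,0.0000,1.0000); lever o_n−o_1 = (4.8296,-1.2941,1.0000)
cross product → J_v[:, 1] = (1.2941,4.8296,-0.0000)
J_ω[:, 1] = z_1
entry J[0][1] = 1.2941

1.294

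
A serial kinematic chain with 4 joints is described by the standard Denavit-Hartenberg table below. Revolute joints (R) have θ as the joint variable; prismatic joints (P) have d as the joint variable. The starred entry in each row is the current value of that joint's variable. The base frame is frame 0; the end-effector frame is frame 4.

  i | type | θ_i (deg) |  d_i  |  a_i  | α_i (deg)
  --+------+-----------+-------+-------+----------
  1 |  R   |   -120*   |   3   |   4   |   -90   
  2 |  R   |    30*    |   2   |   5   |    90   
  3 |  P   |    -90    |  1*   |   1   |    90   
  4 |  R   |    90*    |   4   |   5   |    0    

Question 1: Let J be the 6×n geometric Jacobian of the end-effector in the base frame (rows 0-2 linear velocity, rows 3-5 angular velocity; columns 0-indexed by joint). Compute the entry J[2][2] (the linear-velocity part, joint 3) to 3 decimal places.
prismatic axis z_2 = (-0.2500,-0.4330,0.8660)
J_v[:, 2] = z_2; J_ω[:, 2] = (0,0,0)
entry J[2][2] = 0.8660

0.866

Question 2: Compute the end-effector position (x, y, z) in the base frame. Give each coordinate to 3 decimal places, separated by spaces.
after link 1: o_1 = (-2.0000, -3.4641, 3.0000)
after link 2: o_2 = (-2.4330, -8.2141, 0.5000)
after link 3: o_3 = (-3.5490, -8.1471, 1.3660)
after link 4: o_4 = (-3.0670, -7.3122, 7.6962)

-3.067 -7.312 7.696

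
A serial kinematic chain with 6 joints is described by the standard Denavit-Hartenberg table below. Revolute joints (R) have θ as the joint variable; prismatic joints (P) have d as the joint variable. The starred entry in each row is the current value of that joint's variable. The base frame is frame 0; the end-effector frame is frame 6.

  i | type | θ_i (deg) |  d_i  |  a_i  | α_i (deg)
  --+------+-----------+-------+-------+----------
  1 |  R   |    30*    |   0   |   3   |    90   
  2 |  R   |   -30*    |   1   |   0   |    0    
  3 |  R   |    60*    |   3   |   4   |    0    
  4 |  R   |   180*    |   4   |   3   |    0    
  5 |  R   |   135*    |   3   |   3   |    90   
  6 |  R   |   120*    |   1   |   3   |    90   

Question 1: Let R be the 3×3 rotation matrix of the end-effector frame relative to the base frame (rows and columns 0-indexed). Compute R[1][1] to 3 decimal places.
-0.129

End-effector y-axis (col 1 of R) = (-0.2241,-0.1294,-0.9659)
R[1][1] = -0.1294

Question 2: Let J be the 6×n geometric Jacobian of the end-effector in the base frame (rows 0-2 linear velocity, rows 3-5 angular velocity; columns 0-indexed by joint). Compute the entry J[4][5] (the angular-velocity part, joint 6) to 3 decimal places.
-0.129

axis z_5 = (-0.2241,-0.1294,-0.9659); lever o_n−o_5 = (-0.1799,-3.1039,-0.5777)
cross product → J_v[:, 5] = (-2.9233,0.0443,0.6724)
J_ω[:, 5] = z_5
entry J[4][5] = -0.1294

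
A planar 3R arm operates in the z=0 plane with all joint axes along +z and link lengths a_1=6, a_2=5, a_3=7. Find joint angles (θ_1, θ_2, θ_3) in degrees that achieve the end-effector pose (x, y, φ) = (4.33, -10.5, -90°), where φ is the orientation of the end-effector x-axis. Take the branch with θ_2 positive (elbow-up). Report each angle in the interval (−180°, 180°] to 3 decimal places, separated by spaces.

wrist centre = target − a_3·(cos φ, sin φ) = (4.3300, -3.5000)
cos θ_2 = (30.9989−6²−5²)/(2·6·5) = -0.5000; θ_2 = 120.0012° (elbow-up)
β = atan2(-3.5000,4.3300) = -38.9491°; ψ = atan2(4.3301,3.4999) = 51.0521°
θ_1 = β − ψ = -90.0012°
θ_3 = φ − θ_1 − θ_2 = -120.0000° (wrapped to (-180°,180°])

-90.001 120.001 -120.000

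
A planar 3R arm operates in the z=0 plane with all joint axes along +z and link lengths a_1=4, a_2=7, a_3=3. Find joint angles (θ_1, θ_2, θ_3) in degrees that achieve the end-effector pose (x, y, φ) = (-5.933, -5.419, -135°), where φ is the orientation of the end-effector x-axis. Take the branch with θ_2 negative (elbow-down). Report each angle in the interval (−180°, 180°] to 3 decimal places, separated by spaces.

-38.276 -134.998 38.274

wrist centre = target − a_3·(cos φ, sin φ) = (-3.8117, -3.2977)
cos θ_2 = (25.4036−4²−7²)/(2·4·7) = -0.7071; θ_2 = -134.9977° (elbow-down)
β = atan2(-3.2977,-3.8117) = -139.1352°; ψ = atan2(-4.9499,-0.9496) = -100.8592°
θ_1 = β − ψ = -38.2761°
θ_3 = φ − θ_1 − θ_2 = 38.2738° (wrapped to (-180°,180°])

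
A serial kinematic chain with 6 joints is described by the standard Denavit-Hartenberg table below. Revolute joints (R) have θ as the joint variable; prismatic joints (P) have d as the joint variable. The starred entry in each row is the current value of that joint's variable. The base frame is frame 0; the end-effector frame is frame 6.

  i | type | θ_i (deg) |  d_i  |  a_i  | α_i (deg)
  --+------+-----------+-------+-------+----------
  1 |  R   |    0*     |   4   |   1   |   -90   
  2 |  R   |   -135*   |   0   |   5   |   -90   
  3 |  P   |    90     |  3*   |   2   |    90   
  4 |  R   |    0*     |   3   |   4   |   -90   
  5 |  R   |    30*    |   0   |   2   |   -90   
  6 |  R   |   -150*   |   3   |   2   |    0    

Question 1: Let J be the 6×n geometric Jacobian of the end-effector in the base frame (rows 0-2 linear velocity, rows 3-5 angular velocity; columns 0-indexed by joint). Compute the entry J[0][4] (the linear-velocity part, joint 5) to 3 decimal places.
axis z_4 = (0.7071,0.0000,0.7071); lever o_n−o_4 = (2.6390,1.2679,-1.2247)
cross product → J_v[:, 4] = (-0.8966,2.7321,0.8966)
J_ω[:, 4] = z_4
entry J[0][4] = -0.8966

-0.897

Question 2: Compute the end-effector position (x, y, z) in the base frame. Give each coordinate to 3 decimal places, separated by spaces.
0.103 -4.732 10.553

after link 1: o_1 = (1.0000, 0.0000, 4.0000)
after link 2: o_2 = (-2.5355, -0.0000, 7.5355)
after link 3: o_3 = (-0.4142, -2.0000, 9.6569)
after link 4: o_4 = (-2.5355, -6.0000, 11.7782)
after link 5: o_5 = (-1.8284, -7.7321, 11.0711)
after link 6: o_6 = (0.1034, -4.7321, 10.5534)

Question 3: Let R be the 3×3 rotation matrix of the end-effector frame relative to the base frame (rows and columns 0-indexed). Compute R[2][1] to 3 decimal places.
0.436

End-effector y-axis (col 1 of R) = (0.7891,-0.4330,0.4356)
R[2][1] = 0.4356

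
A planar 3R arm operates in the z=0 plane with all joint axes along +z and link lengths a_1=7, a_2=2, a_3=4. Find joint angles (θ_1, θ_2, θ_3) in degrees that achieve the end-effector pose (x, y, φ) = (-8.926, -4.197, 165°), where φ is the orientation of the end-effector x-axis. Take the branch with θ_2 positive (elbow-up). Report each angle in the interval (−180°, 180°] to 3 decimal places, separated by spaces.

-149.999 89.993 -134.994

wrist centre = target − a_3·(cos φ, sin φ) = (-5.0623, -5.2323)
cos θ_2 = (53.0036−7²−2²)/(2·7·2) = 0.0001; θ_2 = 89.9927° (elbow-up)
β = atan2(-5.2323,-5.0623) = -134.0540°; ψ = atan2(2.0000,7.0003) = 15.9448°
θ_1 = β − ψ = -149.9989°
θ_3 = φ − θ_1 − θ_2 = -134.9938° (wrapped to (-180°,180°])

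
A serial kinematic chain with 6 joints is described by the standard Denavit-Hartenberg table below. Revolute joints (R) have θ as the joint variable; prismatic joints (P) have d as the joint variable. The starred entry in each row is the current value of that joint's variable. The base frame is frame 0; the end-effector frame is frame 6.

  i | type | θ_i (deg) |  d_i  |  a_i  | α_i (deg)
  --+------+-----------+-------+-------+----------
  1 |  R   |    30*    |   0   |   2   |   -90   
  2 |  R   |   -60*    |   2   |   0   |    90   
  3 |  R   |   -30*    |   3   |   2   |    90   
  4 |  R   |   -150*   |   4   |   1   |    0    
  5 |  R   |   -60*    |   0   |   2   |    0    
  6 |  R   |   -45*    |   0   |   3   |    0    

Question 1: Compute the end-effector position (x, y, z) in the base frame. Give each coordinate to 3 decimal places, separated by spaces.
-4.059 -3.241 0.436

after link 1: o_1 = (1.7321, 1.0000, 0.0000)
after link 2: o_2 = (0.7321, 2.7321, 0.0000)
after link 3: o_3 = (-0.2679, 1.0000, 3.0000)
after link 4: o_4 = (0.4318, -2.0960, 0.3684)
after link 5: o_5 = (-1.4007, -2.1540, -0.4306)
after link 6: o_6 = (-4.0593, -3.2407, 0.4359)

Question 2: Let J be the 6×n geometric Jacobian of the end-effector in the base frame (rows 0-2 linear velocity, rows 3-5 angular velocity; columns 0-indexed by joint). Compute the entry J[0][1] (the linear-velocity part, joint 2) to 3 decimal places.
0.378

axis z_1 = (-0.5000,0.8660,0.0000); lever o_n−o_1 = (-5.7914,-4.2407,0.4359)
cross product → J_v[:, 1] = (0.3775,0.2180,7.1358)
J_ω[:, 1] = z_1
entry J[0][1] = 0.3775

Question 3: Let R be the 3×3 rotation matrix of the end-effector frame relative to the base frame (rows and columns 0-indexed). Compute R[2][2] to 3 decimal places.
End-effector z-axis (col 2 of R) = (0.2165,-0.8750,-0.4330)
R[2][2] = -0.4330

-0.433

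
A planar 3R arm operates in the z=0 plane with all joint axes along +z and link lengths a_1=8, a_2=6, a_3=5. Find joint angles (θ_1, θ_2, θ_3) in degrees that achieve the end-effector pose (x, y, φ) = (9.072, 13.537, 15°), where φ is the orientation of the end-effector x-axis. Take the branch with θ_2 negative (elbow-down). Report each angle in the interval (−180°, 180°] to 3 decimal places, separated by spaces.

90.000 -44.996 -30.004

wrist centre = target − a_3·(cos φ, sin φ) = (4.2424, 12.2429)
cos θ_2 = (167.8864−8²−6²)/(2·8·6) = 0.7072; θ_2 = -44.9965° (elbow-down)
β = atan2(12.2429,4.2424) = 70.8879°; ψ = atan2(-4.2424,12.2429) = -19.1121°
θ_1 = β − ψ = 90.0000°
θ_3 = φ − θ_1 − θ_2 = -30.0036° (wrapped to (-180°,180°])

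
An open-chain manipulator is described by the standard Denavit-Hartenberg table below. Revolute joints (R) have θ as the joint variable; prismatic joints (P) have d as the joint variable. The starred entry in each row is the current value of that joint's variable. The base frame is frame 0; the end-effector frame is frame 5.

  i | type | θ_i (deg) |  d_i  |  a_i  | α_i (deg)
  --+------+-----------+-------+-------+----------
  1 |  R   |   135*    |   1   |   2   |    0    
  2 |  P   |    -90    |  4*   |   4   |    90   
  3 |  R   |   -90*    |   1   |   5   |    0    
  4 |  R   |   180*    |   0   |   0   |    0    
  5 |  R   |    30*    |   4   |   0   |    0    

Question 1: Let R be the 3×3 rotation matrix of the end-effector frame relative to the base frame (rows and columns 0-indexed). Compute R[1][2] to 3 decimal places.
-0.707

End-effector z-axis (col 2 of R) = (0.7071,-0.7071,0.0000)
R[1][2] = -0.7071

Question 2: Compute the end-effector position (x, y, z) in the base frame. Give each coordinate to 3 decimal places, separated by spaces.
after link 1: o_1 = (-1.4142, 1.4142, 1.0000)
after link 2: o_2 = (1.4142, 4.2426, 5.0000)
after link 3: o_3 = (2.1213, 3.5355, 0.0000)
after link 4: o_4 = (2.1213, 3.5355, 0.0000)
after link 5: o_5 = (4.9497, 0.7071, 0.0000)

4.950 0.707 0.000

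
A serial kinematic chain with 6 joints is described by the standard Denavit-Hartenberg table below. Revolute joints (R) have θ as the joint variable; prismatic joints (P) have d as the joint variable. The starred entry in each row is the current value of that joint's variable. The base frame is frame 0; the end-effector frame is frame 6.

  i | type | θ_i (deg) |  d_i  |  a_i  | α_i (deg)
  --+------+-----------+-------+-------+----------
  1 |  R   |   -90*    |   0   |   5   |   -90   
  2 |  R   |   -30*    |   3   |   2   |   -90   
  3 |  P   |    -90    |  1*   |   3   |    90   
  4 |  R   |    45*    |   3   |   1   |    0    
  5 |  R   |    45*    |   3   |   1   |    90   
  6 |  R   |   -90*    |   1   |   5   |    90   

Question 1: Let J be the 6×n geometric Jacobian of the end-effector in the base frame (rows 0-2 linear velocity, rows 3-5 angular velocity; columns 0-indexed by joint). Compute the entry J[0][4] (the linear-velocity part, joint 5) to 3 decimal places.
-1.000

axis z_4 = (0.0000,0.8660,-0.5000); lever o_n−o_4 = (1.0000,-2.2321,0.1340)
cross product → J_v[:, 4] = (-1.0000,-0.5000,-0.8660)
J_ω[:, 4] = z_4
entry J[0][4] = -1.0000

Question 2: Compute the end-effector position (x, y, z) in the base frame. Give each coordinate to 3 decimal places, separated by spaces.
after link 1: o_1 = (0.0000, -5.0000, 0.0000)
after link 2: o_2 = (3.0000, -6.7321, 1.0000)
after link 3: o_3 = (6.0000, -7.2321, 0.1340)
after link 4: o_4 = (6.7071, -4.9875, -1.9784)
after link 5: o_5 = (6.7071, -2.8895, -4.3444)
after link 6: o_6 = (7.7071, -7.2196, -1.8444)

7.707 -7.220 -1.844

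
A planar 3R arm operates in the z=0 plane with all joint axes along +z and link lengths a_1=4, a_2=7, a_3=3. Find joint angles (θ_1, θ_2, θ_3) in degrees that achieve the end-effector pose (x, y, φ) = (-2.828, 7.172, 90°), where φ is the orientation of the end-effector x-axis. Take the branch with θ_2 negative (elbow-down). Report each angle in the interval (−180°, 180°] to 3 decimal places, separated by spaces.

-135.009 -134.998 0.007

wrist centre = target − a_3·(cos φ, sin φ) = (-2.8280, 4.1720)
cos θ_2 = (25.4032−4²−7²)/(2·4·7) = -0.7071; θ_2 = -134.9983° (elbow-down)
β = atan2(4.1720,-2.8280) = 124.1315°; ψ = atan2(-4.9499,-0.9496) = -100.8599°
θ_1 = β − ψ = 224.9913°
θ_3 = φ − θ_1 − θ_2 = 0.0070° (wrapped to (-180°,180°])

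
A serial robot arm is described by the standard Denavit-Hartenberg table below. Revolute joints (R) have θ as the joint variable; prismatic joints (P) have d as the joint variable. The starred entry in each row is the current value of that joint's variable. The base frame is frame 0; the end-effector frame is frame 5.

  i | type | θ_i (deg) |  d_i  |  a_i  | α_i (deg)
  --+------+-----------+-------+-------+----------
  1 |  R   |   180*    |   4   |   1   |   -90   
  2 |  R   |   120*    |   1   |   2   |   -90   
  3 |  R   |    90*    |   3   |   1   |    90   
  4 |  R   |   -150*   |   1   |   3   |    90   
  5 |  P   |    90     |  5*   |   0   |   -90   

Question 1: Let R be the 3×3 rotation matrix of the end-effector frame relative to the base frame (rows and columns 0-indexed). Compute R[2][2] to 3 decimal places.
0.250

End-effector z-axis (col 2 of R) = (0.4330,0.8660,0.2500)
R[2][2] = 0.2500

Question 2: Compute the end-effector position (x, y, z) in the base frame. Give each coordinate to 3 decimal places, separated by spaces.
after link 1: o_1 = (-1.0000, 0.0000, 4.0000)
after link 2: o_2 = (-0.0000, -1.0000, 2.2679)
after link 3: o_3 = (2.5981, -0.0000, 3.7679)
after link 4: o_4 = (1.7990, -2.5981, 2.1519)
after link 5: o_5 = (5.5490, -5.0981, 4.3170)

5.549 -5.098 4.317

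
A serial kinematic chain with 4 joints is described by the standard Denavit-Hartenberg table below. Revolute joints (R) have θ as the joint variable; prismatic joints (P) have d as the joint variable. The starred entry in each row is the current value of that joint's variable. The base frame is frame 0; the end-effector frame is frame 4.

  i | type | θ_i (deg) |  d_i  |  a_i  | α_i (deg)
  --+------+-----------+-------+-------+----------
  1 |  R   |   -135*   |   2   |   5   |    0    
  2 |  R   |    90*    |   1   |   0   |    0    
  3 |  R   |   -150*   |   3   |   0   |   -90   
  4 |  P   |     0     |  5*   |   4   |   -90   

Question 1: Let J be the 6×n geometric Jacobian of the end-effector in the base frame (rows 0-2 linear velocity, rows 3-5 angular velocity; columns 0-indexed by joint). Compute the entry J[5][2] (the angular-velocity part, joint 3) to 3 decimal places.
1.000

axis z_2 = (0.0000,0.0000,1.0000); lever o_n−o_2 = (-5.1578,-3.7944,3.0000)
cross product → J_v[:, 2] = (3.7944,-5.1578,0.0000)
J_ω[:, 2] = z_2
entry J[5][2] = 1.0000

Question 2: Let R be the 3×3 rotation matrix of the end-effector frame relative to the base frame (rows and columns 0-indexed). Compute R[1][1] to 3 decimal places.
End-effector y-axis (col 1 of R) = (0.2588,0.9659,-0.0000)
R[1][1] = 0.9659

0.966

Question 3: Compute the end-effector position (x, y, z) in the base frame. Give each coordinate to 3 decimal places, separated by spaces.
after link 1: o_1 = (-3.5355, -3.5355, 2.0000)
after link 2: o_2 = (-3.5355, -3.5355, 3.0000)
after link 3: o_3 = (-3.5355, -3.5355, 6.0000)
after link 4: o_4 = (-8.6933, -7.3299, 6.0000)

-8.693 -7.330 6.000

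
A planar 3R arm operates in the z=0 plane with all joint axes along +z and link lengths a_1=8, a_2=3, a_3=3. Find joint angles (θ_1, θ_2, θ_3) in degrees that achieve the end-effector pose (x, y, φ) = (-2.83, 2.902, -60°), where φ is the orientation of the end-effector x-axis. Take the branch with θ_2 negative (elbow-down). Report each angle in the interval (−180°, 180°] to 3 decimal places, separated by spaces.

149.999 -120.000 -89.998

wrist centre = target − a_3·(cos φ, sin φ) = (-4.3300, 5.5001)
cos θ_2 = (48.9997−8²−3²)/(2·8·3) = -0.5000; θ_2 = -120.0004° (elbow-down)
β = atan2(5.5001,-4.3300) = 128.2120°; ψ = atan2(-2.5981,6.5000) = -21.7868°
θ_1 = β − ψ = 149.9988°
θ_3 = φ − θ_1 − θ_2 = -89.9984° (wrapped to (-180°,180°])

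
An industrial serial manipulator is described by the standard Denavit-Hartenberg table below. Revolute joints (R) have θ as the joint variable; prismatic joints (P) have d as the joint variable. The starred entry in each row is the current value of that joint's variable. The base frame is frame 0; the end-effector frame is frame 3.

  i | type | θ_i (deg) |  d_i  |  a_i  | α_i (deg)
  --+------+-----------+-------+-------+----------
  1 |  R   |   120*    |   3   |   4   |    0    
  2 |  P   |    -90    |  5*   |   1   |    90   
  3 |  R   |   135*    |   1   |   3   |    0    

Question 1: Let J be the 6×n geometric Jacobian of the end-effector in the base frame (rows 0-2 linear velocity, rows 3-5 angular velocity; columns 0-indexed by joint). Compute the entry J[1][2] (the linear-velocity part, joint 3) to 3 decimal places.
-1.061

axis z_2 = (0.5000,-0.8660,0.0000); lever o_n−o_2 = (-1.3371,-1.9267,2.1213)
cross product → J_v[:, 2] = (-1.8371,-1.0607,-2.1213)
J_ω[:, 2] = z_2
entry J[1][2] = -1.0607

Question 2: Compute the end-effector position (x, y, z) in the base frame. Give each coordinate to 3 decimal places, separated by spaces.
-2.471 2.037 10.121

after link 1: o_1 = (-2.0000, 3.4641, 3.0000)
after link 2: o_2 = (-1.1340, 3.9641, 8.0000)
after link 3: o_3 = (-2.4711, 2.0374, 10.1213)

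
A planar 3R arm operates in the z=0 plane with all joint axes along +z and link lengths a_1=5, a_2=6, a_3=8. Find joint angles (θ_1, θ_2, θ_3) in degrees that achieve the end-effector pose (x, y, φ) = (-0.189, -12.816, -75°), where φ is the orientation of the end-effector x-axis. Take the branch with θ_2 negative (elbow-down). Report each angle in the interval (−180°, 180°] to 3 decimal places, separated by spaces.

wrist centre = target − a_3·(cos φ, sin φ) = (-2.2596, -5.0886)
cos θ_2 = (30.9994−5²−6²)/(2·5·6) = -0.5000; θ_2 = -120.0007° (elbow-down)
β = atan2(-5.0886,-2.2596) = -113.9433°; ψ = atan2(-5.1961,1.9999) = -68.9488°
θ_1 = β − ψ = -44.9945°
θ_3 = φ − θ_1 − θ_2 = 89.9952° (wrapped to (-180°,180°])

-44.995 -120.001 89.995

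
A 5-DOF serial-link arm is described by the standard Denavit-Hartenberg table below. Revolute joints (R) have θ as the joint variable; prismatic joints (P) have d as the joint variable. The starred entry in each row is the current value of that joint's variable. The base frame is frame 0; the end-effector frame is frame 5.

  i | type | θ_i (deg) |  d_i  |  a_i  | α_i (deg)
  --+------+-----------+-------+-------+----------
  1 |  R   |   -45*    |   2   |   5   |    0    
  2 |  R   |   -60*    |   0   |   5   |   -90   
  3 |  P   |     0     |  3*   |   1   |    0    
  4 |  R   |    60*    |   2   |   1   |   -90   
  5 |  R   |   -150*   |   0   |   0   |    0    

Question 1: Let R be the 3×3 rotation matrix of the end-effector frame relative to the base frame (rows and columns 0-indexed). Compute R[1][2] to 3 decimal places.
End-effector z-axis (col 2 of R) = (0.2241,0.8365,-0.5000)
R[1][2] = 0.8365

0.837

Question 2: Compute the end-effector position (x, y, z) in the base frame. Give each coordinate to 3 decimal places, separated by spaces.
after link 1: o_1 = (3.5355, -3.5355, 2.0000)
after link 2: o_2 = (2.2414, -8.3652, 2.0000)
after link 3: o_3 = (4.8804, -10.1075, 2.0000)
after link 4: o_4 = (6.6828, -11.1081, 1.1340)
after link 5: o_5 = (6.6828, -11.1081, 1.1340)

6.683 -11.108 1.134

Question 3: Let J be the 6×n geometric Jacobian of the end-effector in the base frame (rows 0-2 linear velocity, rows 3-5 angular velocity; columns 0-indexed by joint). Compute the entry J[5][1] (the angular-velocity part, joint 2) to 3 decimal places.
1.000

axis z_1 = (0.0000,0.0000,1.0000); lever o_n−o_1 = (3.1473,-7.5726,-0.8660)
cross product → J_v[:, 1] = (7.5726,3.1473,-0.0000)
J_ω[:, 1] = z_1
entry J[5][1] = 1.0000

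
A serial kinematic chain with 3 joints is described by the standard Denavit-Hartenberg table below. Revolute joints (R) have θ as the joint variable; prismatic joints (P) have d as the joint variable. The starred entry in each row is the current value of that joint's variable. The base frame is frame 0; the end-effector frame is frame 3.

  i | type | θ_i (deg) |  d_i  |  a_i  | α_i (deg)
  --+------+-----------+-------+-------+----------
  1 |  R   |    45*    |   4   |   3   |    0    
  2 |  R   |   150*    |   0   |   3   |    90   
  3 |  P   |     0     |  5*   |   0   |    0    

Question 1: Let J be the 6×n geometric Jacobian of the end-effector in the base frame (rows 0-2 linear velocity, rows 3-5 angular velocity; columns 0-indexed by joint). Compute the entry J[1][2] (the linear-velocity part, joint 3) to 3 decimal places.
prismatic axis z_2 = (-0.2588,0.9659,0.0000)
J_v[:, 2] = z_2; J_ω[:, 2] = (0,0,0)
entry J[1][2] = 0.9659

0.966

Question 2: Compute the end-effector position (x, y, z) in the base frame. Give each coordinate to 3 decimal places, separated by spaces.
-2.071 6.174 4.000

after link 1: o_1 = (2.1213, 2.1213, 4.0000)
after link 2: o_2 = (-0.7765, 1.3449, 4.0000)
after link 3: o_3 = (-2.0706, 6.1745, 4.0000)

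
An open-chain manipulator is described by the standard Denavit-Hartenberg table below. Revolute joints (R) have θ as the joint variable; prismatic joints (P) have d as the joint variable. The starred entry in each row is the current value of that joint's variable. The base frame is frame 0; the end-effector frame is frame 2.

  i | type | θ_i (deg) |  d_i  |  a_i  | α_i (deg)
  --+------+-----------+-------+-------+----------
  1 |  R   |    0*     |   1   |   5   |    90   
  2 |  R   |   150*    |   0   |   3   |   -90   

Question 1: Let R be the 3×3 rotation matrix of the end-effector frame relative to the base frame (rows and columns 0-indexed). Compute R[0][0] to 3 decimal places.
End-effector x-axis (col 0 of R) = (-0.8660,0.0000,0.5000)
R[0][0] = -0.8660

-0.866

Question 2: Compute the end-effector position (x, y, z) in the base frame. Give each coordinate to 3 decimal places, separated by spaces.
after link 1: o_1 = (5.0000, 0.0000, 1.0000)
after link 2: o_2 = (2.4019, 0.0000, 2.5000)

2.402 0.000 2.500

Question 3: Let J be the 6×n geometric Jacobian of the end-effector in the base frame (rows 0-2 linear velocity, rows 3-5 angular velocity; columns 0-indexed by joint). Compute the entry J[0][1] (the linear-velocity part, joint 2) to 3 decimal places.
axis z_1 = (0.0000,-1.0000,0.0000); lever o_n−o_1 = (-2.5981,0.0000,1.5000)
cross product → J_v[:, 1] = (-1.5000,-0.0000,-2.5981)
J_ω[:, 1] = z_1
entry J[0][1] = -1.5000

-1.500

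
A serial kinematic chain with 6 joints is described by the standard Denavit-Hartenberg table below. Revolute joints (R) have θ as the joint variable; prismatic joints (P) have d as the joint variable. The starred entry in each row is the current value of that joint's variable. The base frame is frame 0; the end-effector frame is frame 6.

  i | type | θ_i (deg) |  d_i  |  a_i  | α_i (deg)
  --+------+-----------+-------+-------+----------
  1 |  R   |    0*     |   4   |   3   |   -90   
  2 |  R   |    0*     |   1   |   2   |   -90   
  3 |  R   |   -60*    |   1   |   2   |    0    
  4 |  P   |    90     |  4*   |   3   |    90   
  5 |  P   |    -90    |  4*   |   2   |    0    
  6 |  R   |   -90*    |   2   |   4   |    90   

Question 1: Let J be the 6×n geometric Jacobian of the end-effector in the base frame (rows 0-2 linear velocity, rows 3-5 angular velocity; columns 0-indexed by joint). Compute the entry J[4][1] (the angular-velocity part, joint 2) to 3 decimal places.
1.000

axis z_1 = (0.0000,1.0000,0.0000); lever o_n−o_1 = (5.1340,8.4282,-3.0000)
cross product → J_v[:, 1] = (-3.0000,0.0000,-5.1340)
J_ω[:, 1] = z_1
entry J[4][1] = 1.0000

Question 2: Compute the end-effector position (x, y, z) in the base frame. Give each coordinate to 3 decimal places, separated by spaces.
8.134 8.428 1.000

after link 1: o_1 = (3.0000, 0.0000, 4.0000)
after link 2: o_2 = (5.0000, 1.0000, 4.0000)
after link 3: o_3 = (6.0000, 2.7321, 3.0000)
after link 4: o_4 = (8.5981, 1.2321, -1.0000)
after link 5: o_5 = (10.5981, 4.6962, 1.0000)
after link 6: o_6 = (8.1340, 8.4282, 1.0000)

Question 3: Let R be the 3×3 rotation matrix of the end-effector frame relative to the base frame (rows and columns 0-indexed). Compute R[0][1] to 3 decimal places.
0.500

End-effector y-axis (col 1 of R) = (0.5000,0.8660,0.0000)
R[0][1] = 0.5000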